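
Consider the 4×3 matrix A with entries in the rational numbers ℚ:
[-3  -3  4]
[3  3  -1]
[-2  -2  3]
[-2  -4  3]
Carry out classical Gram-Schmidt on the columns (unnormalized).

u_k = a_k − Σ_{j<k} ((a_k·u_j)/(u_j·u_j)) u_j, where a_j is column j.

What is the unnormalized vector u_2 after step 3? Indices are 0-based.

u_2 = (25/22, 41/22, 12/11, 0)

Step 1: u_0 = a_0 = (-3, 3, -2, -2).
Step 2: u_1 = a_1 − (15/13)·u_0 = (6/13, -6/13, 4/13, -22/13).
Step 3: u_2 = a_2 − (-27/26)·u_0 − (-6/11)·u_1 = (25/22, 41/22, 12/11, 0).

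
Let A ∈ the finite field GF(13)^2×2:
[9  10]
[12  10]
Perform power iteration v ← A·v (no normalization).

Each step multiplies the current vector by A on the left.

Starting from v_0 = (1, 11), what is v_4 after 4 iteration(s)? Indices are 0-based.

v_0 = (1, 11).
v_1 = A·v_0 = (2, 5).
v_2 = A·v_1 = (3, 9).
v_3 = A·v_2 = (0, 9).
v_4 = A·v_3 = (12, 12).

v_4 = (12, 12)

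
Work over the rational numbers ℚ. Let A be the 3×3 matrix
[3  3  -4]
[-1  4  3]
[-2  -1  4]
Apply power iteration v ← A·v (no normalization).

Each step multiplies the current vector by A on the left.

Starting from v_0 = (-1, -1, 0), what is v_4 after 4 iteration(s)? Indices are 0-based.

v_4 = (-984, 1293, 1032)

v_0 = (-1, -1, 0).
v_1 = A·v_0 = (-6, -3, 3).
v_2 = A·v_1 = (-39, 3, 27).
v_3 = A·v_2 = (-216, 132, 183).
v_4 = A·v_3 = (-984, 1293, 1032).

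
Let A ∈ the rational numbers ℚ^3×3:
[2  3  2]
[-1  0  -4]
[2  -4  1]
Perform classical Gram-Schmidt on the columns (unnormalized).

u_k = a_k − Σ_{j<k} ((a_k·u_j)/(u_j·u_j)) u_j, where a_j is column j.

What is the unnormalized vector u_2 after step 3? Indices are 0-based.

u_2 = (-180/221, -630/221, -135/221)

Step 1: u_0 = a_0 = (2, -1, 2).
Step 2: u_1 = a_1 − (-2/9)·u_0 = (31/9, -2/9, -32/9).
Step 3: u_2 = a_2 − (10/9)·u_0 − (38/221)·u_1 = (-180/221, -630/221, -135/221).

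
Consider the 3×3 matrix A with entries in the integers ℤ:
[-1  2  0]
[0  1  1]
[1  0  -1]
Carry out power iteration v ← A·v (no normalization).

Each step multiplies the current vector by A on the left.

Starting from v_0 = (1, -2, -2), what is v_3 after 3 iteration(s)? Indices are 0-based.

v_3 = (1, -9, 5)

v_0 = (1, -2, -2).
v_1 = A·v_0 = (-5, -4, 3).
v_2 = A·v_1 = (-3, -1, -8).
v_3 = A·v_2 = (1, -9, 5).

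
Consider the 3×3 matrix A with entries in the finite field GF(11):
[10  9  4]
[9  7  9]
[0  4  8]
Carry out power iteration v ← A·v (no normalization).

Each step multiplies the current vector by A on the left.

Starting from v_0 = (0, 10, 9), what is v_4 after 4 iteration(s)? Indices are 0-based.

v_4 = (0, 2, 10)

v_0 = (0, 10, 9).
v_1 = A·v_0 = (5, 8, 2).
v_2 = A·v_1 = (9, 9, 4).
v_3 = A·v_2 = (0, 4, 2).
v_4 = A·v_3 = (0, 2, 10).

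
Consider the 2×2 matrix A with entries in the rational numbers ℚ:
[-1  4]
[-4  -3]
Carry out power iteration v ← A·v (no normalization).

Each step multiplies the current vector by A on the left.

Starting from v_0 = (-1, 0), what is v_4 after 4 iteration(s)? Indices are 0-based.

v_4 = (31, 352)

v_0 = (-1, 0).
v_1 = A·v_0 = (1, 4).
v_2 = A·v_1 = (15, -16).
v_3 = A·v_2 = (-79, -12).
v_4 = A·v_3 = (31, 352).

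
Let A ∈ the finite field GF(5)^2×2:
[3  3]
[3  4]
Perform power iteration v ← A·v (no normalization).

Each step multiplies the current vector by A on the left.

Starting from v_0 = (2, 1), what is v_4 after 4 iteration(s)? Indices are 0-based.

v_4 = (3, 2)

v_0 = (2, 1).
v_1 = A·v_0 = (4, 0).
v_2 = A·v_1 = (2, 2).
v_3 = A·v_2 = (2, 4).
v_4 = A·v_3 = (3, 2).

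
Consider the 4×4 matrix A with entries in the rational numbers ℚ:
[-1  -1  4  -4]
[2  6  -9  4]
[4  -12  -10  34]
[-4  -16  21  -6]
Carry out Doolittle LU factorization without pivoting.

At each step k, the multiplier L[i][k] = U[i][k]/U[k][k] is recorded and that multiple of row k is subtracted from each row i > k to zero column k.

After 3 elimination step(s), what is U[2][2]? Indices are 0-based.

[col 0] pivot -1
  R1 -= -2*R0 → (0, 4, -1, -4)  (L[1][0] := -2)
  R2 -= -4*R0 → (0, -16, 6, 18)  (L[2][0] := -4)
  R3 -= 4*R0 → (0, -12, 5, 10)  (L[3][0] := 4)
[col 1] pivot 4
  R2 -= -4*R1 → (0, 0, 2, 2)  (L[2][1] := -4)
  R3 -= -3*R1 → (0, 0, 2, -2)  (L[3][1] := -3)
[col 2] pivot 2
  R3 -= 1*R2 → (0, 0, 0, -4)  (L[3][2] := 1)

U[2][2] = 2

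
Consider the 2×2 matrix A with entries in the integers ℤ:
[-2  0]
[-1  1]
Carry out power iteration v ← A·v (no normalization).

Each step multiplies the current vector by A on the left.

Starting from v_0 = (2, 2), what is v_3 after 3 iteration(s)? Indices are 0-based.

v_0 = (2, 2).
v_1 = A·v_0 = (-4, 0).
v_2 = A·v_1 = (8, 4).
v_3 = A·v_2 = (-16, -4).

v_3 = (-16, -4)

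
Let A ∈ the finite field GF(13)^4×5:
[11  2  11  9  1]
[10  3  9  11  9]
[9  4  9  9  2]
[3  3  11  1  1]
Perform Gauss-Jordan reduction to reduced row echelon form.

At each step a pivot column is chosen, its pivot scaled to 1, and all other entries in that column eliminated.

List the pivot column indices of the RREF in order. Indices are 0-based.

[1] R0 /= 11  ⇒  (1, 12, 1, 2, 6)
     R1 -= 10·R0  ⇒  (0, 0, 12, 4, 1)
     R2 -= 9·R0  ⇒  (0, 0, 0, 4, 0)
     R3 -= 3·R0  ⇒  (0, 6, 8, 8, 9)
[2] R1 <-> R3
[2] R1 /= 6  ⇒  (0, 1, 10, 10, 8)
     R0 -= 12·R1  ⇒  (1, 0, 11, 12, 1)
[3] R2 <-> R3
[3] R2 /= 12  ⇒  (0, 0, 1, 9, 12)
     R0 -= 11·R2  ⇒  (1, 0, 0, 4, 12)
     R1 -= 10·R2  ⇒  (0, 1, 0, 11, 5)
[4] R3 /= 4  ⇒  (0, 0, 0, 1, 0)
     R0 -= 4·R3  ⇒  (1, 0, 0, 0, 12)
     R1 -= 11·R3  ⇒  (0, 1, 0, 0, 5)
     R2 -= 9·R3  ⇒  (0, 0, 1, 0, 12)

pivot columns: 0, 1, 2, 3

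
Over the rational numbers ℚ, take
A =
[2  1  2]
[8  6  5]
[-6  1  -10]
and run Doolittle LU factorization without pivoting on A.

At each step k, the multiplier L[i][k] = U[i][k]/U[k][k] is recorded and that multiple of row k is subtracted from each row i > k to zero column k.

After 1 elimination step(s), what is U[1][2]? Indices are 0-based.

U[1][2] = -3

Step 1: pivot at (0,0) is 2.
  row1 ← row1 − (4)·row0  ⇒  L[1][0]=4, U row1=(0, 2, -3)
  row2 ← row2 − (-3)·row0  ⇒  L[2][0]=-3, U row2=(0, 4, -4)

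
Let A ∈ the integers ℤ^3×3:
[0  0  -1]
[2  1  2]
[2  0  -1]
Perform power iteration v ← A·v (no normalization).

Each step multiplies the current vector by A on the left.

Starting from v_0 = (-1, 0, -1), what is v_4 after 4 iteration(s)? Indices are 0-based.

v_4 = (1, -4, -5)

v_0 = (-1, 0, -1).
v_1 = A·v_0 = (1, -4, -1).
v_2 = A·v_1 = (1, -4, 3).
v_3 = A·v_2 = (-3, 4, -1).
v_4 = A·v_3 = (1, -4, -5).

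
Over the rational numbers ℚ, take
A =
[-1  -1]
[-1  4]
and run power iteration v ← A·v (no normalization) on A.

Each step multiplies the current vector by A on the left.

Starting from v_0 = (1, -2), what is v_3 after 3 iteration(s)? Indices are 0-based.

v_3 = (29, -156)

v_0 = (1, -2).
v_1 = A·v_0 = (1, -9).
v_2 = A·v_1 = (8, -37).
v_3 = A·v_2 = (29, -156).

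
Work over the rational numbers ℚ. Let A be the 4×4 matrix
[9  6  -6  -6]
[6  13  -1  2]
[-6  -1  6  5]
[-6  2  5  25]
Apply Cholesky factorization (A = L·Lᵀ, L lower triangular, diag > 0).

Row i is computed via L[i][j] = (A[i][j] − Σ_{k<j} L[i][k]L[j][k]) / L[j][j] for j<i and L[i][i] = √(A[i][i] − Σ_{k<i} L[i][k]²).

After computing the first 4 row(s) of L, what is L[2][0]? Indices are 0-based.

Step 1: L[0][0] = √(9) = 3.
  L[1][0] = (6) / L[0][0] = 2.
Step 2: L[1][1] = √(9) = 3.
  L[2][0] = (-6) / L[0][0] = -2.
  L[2][1] = (3) / L[1][1] = 1.
Step 3: L[2][2] = √(1) = 1.
  L[3][0] = (-6) / L[0][0] = -2.
  L[3][1] = (6) / L[1][1] = 2.
  L[3][2] = (-1) / L[2][2] = -1.
Step 4: L[3][3] = √(16) = 4.

L[2][0] = -2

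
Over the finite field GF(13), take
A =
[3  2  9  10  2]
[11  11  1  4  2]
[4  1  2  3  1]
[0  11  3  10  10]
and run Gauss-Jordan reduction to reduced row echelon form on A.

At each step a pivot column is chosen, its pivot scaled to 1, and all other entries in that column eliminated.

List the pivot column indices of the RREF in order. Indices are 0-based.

pivot columns: 0, 1, 2, 3

step 1: normalize row 0 (÷3) = (1, 5, 3, 12, 5)
  row 1: subtract 11×row0 = (0, 8, 7, 2, 12)
  row 2: subtract 4×row0 = (0, 7, 3, 7, 7)
step 2: normalize row 1 (÷8) = (0, 1, 9, 10, 8)
  row 0: subtract 5×row1 = (1, 0, 10, 1, 4)
  row 2: subtract 7×row1 = (0, 0, 5, 2, 3)
  row 3: subtract 11×row1 = (0, 0, 8, 4, 0)
step 3: normalize row 2 (÷5) = (0, 0, 1, 3, 11)
  row 0: subtract 10×row2 = (1, 0, 0, 10, 11)
  row 1: subtract 9×row2 = (0, 1, 0, 9, 0)
  row 3: subtract 8×row2 = (0, 0, 0, 6, 3)
step 4: normalize row 3 (÷6) = (0, 0, 0, 1, 7)
  row 0: subtract 10×row3 = (1, 0, 0, 0, 6)
  row 1: subtract 9×row3 = (0, 1, 0, 0, 2)
  row 2: subtract 3×row3 = (0, 0, 1, 0, 3)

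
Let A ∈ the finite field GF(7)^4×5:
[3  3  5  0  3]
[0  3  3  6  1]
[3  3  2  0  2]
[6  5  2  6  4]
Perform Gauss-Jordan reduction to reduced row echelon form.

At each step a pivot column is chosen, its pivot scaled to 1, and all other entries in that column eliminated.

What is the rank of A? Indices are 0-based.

pivot(0,0)=3: scale R0 → (1, 1, 4, 0, 1)
  clear (2,0): R2 −= (3)R0 → (0, 0, 4, 0, 6)
  clear (3,0): R3 −= (6)R0 → (0, 6, 6, 6, 5)
pivot(1,1)=3: scale R1 → (0, 1, 1, 2, 5)
  clear (0,1): R0 −= (1)R1 → (1, 0, 3, 5, 3)
  clear (3,1): R3 −= (6)R1 → (0, 0, 0, 1, 3)
pivot(2,2)=4: scale R2 → (0, 0, 1, 0, 5)
  clear (0,2): R0 −= (3)R2 → (1, 0, 0, 5, 2)
  clear (1,2): R1 −= (1)R2 → (0, 1, 0, 2, 0)
pivot(3,3)=1: scale R3 → (0, 0, 0, 1, 3)
  clear (0,3): R0 −= (5)R3 → (1, 0, 0, 0, 1)
  clear (1,3): R1 −= (2)R3 → (0, 1, 0, 0, 1)

rank = 4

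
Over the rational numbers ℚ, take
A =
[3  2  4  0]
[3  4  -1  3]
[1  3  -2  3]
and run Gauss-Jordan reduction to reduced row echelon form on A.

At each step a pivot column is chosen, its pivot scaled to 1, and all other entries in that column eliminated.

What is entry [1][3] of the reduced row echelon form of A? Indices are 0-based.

step 1: normalize row 0 (÷3) = (1, 2/3, 4/3, 0)
  row 1: subtract 3×row0 = (0, 2, -5, 3)
  row 2: subtract 1×row0 = (0, 7/3, -10/3, 3)
step 2: normalize row 1 (÷2) = (0, 1, -5/2, 3/2)
  row 0: subtract 2/3×row1 = (1, 0, 3, -1)
  row 2: subtract 7/3×row1 = (0, 0, 5/2, -1/2)
step 3: normalize row 2 (÷5/2) = (0, 0, 1, -1/5)
  row 0: subtract 3×row2 = (1, 0, 0, -2/5)
  row 1: subtract -5/2×row2 = (0, 1, 0, 1)

M[1][3] = 1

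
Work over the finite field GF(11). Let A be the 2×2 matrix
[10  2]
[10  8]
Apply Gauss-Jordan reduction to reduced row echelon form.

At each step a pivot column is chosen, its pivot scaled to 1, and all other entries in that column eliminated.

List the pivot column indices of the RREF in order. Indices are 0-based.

pivot columns: 0, 1

step 1: normalize row 0 (÷10) = (1, 9)
  row 1: subtract 10×row0 = (0, 6)
step 2: normalize row 1 (÷6) = (0, 1)
  row 0: subtract 9×row1 = (1, 0)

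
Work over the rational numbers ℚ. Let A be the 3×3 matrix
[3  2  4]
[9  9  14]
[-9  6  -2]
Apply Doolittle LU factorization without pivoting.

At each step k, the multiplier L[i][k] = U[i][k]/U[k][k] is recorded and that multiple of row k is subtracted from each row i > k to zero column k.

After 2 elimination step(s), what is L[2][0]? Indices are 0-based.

L[2][0] = -3

Step 1: pivot at (0,0) is 3.
  row1 ← row1 − (3)·row0  ⇒  L[1][0]=3, U row1=(0, 3, 2)
  row2 ← row2 − (-3)·row0  ⇒  L[2][0]=-3, U row2=(0, 12, 10)
Step 2: pivot at (1,1) is 3.
  row2 ← row2 − (4)·row1  ⇒  L[2][1]=4, U row2=(0, 0, 2)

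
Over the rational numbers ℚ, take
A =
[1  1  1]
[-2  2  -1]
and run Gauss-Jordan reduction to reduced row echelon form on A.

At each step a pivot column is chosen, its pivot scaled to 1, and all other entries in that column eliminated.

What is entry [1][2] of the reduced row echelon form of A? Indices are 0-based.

M[1][2] = 1/4

[1] R0 /= 1  ⇒  (1, 1, 1)
     R1 -= -2·R0  ⇒  (0, 4, 1)
[2] R1 /= 4  ⇒  (0, 1, 1/4)
     R0 -= 1·R1  ⇒  (1, 0, 3/4)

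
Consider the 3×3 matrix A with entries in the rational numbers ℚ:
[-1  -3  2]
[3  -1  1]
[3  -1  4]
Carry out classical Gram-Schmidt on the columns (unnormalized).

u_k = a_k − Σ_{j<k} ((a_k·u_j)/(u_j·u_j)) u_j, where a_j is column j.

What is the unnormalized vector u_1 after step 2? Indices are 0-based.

Step 1: u_0 = a_0 = (-1, 3, 3).
Step 2: u_1 = a_1 − (-3/19)·u_0 = (-60/19, -10/19, -10/19).

u_1 = (-60/19, -10/19, -10/19)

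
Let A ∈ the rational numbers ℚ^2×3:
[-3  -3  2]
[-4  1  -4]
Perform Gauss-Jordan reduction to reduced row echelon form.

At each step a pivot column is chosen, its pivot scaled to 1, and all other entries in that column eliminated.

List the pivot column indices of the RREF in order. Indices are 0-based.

step 1: normalize row 0 (÷-3) = (1, 1, -2/3)
  row 1: subtract -4×row0 = (0, 5, -20/3)
step 2: normalize row 1 (÷5) = (0, 1, -4/3)
  row 0: subtract 1×row1 = (1, 0, 2/3)

pivot columns: 0, 1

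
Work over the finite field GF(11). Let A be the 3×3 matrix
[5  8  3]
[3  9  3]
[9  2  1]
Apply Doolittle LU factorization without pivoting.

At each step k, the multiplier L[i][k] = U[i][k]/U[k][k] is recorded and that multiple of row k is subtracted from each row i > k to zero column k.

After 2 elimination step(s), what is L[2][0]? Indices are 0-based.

Step 1: pivot at (0,0) is 5.
  row1 ← row1 − (5)·row0  ⇒  L[1][0]=5, U row1=(0, 2, 10)
  row2 ← row2 − (4)·row0  ⇒  L[2][0]=4, U row2=(0, 3, 0)
Step 2: pivot at (1,1) is 2.
  row2 ← row2 − (7)·row1  ⇒  L[2][1]=7, U row2=(0, 0, 7)

L[2][0] = 4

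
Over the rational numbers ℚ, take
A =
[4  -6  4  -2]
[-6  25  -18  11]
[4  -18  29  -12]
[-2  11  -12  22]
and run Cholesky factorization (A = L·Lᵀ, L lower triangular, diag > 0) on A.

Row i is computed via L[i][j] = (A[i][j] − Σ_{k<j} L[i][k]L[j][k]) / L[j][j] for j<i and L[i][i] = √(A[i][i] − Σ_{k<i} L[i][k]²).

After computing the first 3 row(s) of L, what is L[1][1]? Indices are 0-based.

L[1][1] = 4

Step 1: L[0][0] = √(4) = 2.
  L[1][0] = (-6) / L[0][0] = -3.
Step 2: L[1][1] = √(16) = 4.
  L[2][0] = (4) / L[0][0] = 2.
  L[2][1] = (-12) / L[1][1] = -3.
Step 3: L[2][2] = √(16) = 4.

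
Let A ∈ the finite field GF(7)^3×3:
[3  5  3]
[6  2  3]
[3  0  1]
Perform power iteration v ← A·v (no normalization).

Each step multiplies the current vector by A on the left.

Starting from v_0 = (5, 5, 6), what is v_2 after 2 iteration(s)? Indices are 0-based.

v_2 = (2, 2, 6)

v_0 = (5, 5, 6).
v_1 = A·v_0 = (2, 2, 0).
v_2 = A·v_1 = (2, 2, 6).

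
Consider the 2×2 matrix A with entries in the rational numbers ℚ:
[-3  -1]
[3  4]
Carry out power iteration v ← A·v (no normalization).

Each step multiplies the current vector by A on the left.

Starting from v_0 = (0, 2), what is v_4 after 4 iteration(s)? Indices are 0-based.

v_4 = (-38, 332)

v_0 = (0, 2).
v_1 = A·v_0 = (-2, 8).
v_2 = A·v_1 = (-2, 26).
v_3 = A·v_2 = (-20, 98).
v_4 = A·v_3 = (-38, 332).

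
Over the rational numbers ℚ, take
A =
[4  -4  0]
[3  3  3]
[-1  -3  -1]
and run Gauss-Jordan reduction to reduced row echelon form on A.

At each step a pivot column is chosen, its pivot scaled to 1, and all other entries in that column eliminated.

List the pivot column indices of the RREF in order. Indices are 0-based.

pivot columns: 0, 1, 2

step 1: normalize row 0 (÷4) = (1, -1, 0)
  row 1: subtract 3×row0 = (0, 6, 3)
  row 2: subtract -1×row0 = (0, -4, -1)
step 2: normalize row 1 (÷6) = (0, 1, 1/2)
  row 0: subtract -1×row1 = (1, 0, 1/2)
  row 2: subtract -4×row1 = (0, 0, 1)
step 3: normalize row 2 (÷1) = (0, 0, 1)
  row 0: subtract 1/2×row2 = (1, 0, 0)
  row 1: subtract 1/2×row2 = (0, 1, 0)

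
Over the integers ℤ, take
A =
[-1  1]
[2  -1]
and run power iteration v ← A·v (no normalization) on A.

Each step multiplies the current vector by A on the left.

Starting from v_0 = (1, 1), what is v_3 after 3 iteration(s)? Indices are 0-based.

v_3 = (-2, 3)

v_0 = (1, 1).
v_1 = A·v_0 = (0, 1).
v_2 = A·v_1 = (1, -1).
v_3 = A·v_2 = (-2, 3).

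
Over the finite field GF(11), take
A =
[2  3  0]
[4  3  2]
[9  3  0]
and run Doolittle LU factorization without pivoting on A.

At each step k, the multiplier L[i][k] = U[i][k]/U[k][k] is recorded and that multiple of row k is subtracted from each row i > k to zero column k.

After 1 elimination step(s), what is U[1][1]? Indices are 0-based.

U[1][1] = 8

k=0: U[0][0]=2
  eliminate (1,0): mult=2, new row 1: (0, 8, 2); set L[1][0]=2
  eliminate (2,0): mult=10, new row 2: (0, 6, 0); set L[2][0]=10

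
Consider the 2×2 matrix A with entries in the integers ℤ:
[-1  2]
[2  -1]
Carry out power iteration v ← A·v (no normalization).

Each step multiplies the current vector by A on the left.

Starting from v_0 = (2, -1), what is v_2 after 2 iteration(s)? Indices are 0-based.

v_2 = (14, -13)

v_0 = (2, -1).
v_1 = A·v_0 = (-4, 5).
v_2 = A·v_1 = (14, -13).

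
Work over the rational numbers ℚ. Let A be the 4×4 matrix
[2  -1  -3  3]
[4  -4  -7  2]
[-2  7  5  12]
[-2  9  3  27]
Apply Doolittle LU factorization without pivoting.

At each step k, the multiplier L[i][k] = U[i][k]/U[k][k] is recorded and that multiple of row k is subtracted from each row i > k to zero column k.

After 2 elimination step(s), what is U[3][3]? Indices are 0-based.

U[3][3] = 14

k=0: U[0][0]=2
  eliminate (1,0): mult=2, new row 1: (0, -2, -1, -4); set L[1][0]=2
  eliminate (2,0): mult=-1, new row 2: (0, 6, 2, 15); set L[2][0]=-1
  eliminate (3,0): mult=-1, new row 3: (0, 8, 0, 30); set L[3][0]=-1
k=1: U[1][1]=-2
  eliminate (2,1): mult=-3, new row 2: (0, 0, -1, 3); set L[2][1]=-3
  eliminate (3,1): mult=-4, new row 3: (0, 0, -4, 14); set L[3][1]=-4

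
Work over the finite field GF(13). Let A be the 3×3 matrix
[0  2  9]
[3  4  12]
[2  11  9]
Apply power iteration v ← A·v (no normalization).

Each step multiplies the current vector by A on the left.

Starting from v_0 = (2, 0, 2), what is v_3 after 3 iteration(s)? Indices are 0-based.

v_3 = (11, 12, 10)

v_0 = (2, 0, 2).
v_1 = A·v_0 = (5, 4, 9).
v_2 = A·v_1 = (11, 9, 5).
v_3 = A·v_2 = (11, 12, 10).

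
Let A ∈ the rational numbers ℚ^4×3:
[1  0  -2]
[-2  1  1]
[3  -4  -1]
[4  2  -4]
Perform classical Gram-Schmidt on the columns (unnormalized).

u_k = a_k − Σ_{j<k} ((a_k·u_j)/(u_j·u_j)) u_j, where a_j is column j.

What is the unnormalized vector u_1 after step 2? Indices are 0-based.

u_1 = (1/5, 3/5, -17/5, 14/5)

Step 1: u_0 = a_0 = (1, -2, 3, 4).
Step 2: u_1 = a_1 − (-1/5)·u_0 = (1/5, 3/5, -17/5, 14/5).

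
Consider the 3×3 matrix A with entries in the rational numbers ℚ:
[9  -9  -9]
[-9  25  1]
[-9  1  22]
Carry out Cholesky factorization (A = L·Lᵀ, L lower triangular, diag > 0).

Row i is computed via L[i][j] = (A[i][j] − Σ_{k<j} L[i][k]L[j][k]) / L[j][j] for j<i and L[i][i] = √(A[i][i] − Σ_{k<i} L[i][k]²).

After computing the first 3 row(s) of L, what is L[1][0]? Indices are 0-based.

Step 1: L[0][0] = √(9) = 3.
  L[1][0] = (-9) / L[0][0] = -3.
Step 2: L[1][1] = √(16) = 4.
  L[2][0] = (-9) / L[0][0] = -3.
  L[2][1] = (-8) / L[1][1] = -2.
Step 3: L[2][2] = √(9) = 3.

L[1][0] = -3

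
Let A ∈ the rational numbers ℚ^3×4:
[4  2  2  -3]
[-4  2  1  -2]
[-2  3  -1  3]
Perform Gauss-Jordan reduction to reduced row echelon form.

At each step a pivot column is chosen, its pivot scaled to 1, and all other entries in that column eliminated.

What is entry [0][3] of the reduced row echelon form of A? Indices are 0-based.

M[0][3] = 7/48

[1] R0 /= 4  ⇒  (1, 1/2, 1/2, -3/4)
     R1 -= -4·R0  ⇒  (0, 4, 3, -5)
     R2 -= -2·R0  ⇒  (0, 4, 0, 3/2)
[2] R1 /= 4  ⇒  (0, 1, 3/4, -5/4)
     R0 -= 1/2·R1  ⇒  (1, 0, 1/8, -1/8)
     R2 -= 4·R1  ⇒  (0, 0, -3, 13/2)
[3] R2 /= -3  ⇒  (0, 0, 1, -13/6)
     R0 -= 1/8·R2  ⇒  (1, 0, 0, 7/48)
     R1 -= 3/4·R2  ⇒  (0, 1, 0, 3/8)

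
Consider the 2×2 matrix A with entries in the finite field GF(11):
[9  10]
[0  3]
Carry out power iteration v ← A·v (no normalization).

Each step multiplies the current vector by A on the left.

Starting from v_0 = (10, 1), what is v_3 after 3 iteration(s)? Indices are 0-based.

v_0 = (10, 1).
v_1 = A·v_0 = (1, 3).
v_2 = A·v_1 = (6, 9).
v_3 = A·v_2 = (1, 5).

v_3 = (1, 5)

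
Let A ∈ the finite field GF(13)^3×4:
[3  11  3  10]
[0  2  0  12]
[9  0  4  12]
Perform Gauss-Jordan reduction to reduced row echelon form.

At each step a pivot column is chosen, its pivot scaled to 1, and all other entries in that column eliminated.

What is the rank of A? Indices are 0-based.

rank = 3

step 1: normalize row 0 (÷3) = (1, 8, 1, 12)
  row 2: subtract 9×row0 = (0, 6, 8, 8)
step 2: normalize row 1 (÷2) = (0, 1, 0, 6)
  row 0: subtract 8×row1 = (1, 0, 1, 3)
  row 2: subtract 6×row1 = (0, 0, 8, 11)
step 3: normalize row 2 (÷8) = (0, 0, 1, 3)
  row 0: subtract 1×row2 = (1, 0, 0, 0)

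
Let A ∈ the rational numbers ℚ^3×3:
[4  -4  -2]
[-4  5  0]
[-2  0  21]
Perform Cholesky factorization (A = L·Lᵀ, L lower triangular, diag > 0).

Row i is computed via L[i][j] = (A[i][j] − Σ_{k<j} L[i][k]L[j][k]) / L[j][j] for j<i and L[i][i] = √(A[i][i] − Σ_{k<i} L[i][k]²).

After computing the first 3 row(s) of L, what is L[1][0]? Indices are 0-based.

L[1][0] = -2

Step 1: L[0][0] = √(4) = 2.
  L[1][0] = (-4) / L[0][0] = -2.
Step 2: L[1][1] = √(1) = 1.
  L[2][0] = (-2) / L[0][0] = -1.
  L[2][1] = (-2) / L[1][1] = -2.
Step 3: L[2][2] = √(16) = 4.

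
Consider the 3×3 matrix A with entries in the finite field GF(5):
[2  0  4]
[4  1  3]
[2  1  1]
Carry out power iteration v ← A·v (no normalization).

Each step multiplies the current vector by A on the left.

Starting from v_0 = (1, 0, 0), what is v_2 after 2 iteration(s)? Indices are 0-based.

v_2 = (2, 3, 0)

v_0 = (1, 0, 0).
v_1 = A·v_0 = (2, 4, 2).
v_2 = A·v_1 = (2, 3, 0).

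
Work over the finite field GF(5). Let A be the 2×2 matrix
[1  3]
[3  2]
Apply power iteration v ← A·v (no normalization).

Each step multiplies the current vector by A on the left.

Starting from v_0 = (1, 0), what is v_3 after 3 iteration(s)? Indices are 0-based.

v_0 = (1, 0).
v_1 = A·v_0 = (1, 3).
v_2 = A·v_1 = (0, 4).
v_3 = A·v_2 = (2, 3).

v_3 = (2, 3)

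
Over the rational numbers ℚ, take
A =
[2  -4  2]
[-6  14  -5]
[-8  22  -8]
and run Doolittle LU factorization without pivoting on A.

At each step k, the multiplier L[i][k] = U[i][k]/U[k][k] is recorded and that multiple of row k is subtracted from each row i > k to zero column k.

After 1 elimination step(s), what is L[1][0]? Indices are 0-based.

[col 0] pivot 2
  R1 -= -3*R0 → (0, 2, 1)  (L[1][0] := -3)
  R2 -= -4*R0 → (0, 6, 0)  (L[2][0] := -4)

L[1][0] = -3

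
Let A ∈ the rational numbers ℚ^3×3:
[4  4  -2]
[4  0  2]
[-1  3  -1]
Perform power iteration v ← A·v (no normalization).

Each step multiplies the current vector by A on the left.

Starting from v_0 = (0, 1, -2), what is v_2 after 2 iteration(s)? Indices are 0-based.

v_0 = (0, 1, -2).
v_1 = A·v_0 = (8, -4, 5).
v_2 = A·v_1 = (6, 42, -25).

v_2 = (6, 42, -25)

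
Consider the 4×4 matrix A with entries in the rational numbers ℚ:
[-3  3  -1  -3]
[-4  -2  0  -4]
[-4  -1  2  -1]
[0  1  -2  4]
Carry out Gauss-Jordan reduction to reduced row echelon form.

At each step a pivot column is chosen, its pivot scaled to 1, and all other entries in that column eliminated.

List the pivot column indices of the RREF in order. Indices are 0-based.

pivot(0,0)=-3: scale R0 → (1, -1, 1/3, 1)
  clear (1,0): R1 −= (-4)R0 → (0, -6, 4/3, 0)
  clear (2,0): R2 −= (-4)R0 → (0, -5, 10/3, 3)
pivot(1,1)=-6: scale R1 → (0, 1, -2/9, 0)
  clear (0,1): R0 −= (-1)R1 → (1, 0, 1/9, 1)
  clear (2,1): R2 −= (-5)R1 → (0, 0, 20/9, 3)
  clear (3,1): R3 −= (1)R1 → (0, 0, -16/9, 4)
pivot(2,2)=20/9: scale R2 → (0, 0, 1, 27/20)
  clear (0,2): R0 −= (1/9)R2 → (1, 0, 0, 17/20)
  clear (1,2): R1 −= (-2/9)R2 → (0, 1, 0, 3/10)
  clear (3,2): R3 −= (-16/9)R2 → (0, 0, 0, 32/5)
pivot(3,3)=32/5: scale R3 → (0, 0, 0, 1)
  clear (0,3): R0 −= (17/20)R3 → (1, 0, 0, 0)
  clear (1,3): R1 −= (3/10)R3 → (0, 1, 0, 0)
  clear (2,3): R2 −= (27/20)R3 → (0, 0, 1, 0)

pivot columns: 0, 1, 2, 3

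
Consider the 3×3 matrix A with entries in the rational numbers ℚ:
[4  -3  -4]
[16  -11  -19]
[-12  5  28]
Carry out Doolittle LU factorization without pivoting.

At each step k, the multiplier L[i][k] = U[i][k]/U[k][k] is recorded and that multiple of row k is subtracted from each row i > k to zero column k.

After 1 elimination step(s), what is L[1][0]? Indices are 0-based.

L[1][0] = 4

Step 1: pivot at (0,0) is 4.
  row1 ← row1 − (4)·row0  ⇒  L[1][0]=4, U row1=(0, 1, -3)
  row2 ← row2 − (-3)·row0  ⇒  L[2][0]=-3, U row2=(0, -4, 16)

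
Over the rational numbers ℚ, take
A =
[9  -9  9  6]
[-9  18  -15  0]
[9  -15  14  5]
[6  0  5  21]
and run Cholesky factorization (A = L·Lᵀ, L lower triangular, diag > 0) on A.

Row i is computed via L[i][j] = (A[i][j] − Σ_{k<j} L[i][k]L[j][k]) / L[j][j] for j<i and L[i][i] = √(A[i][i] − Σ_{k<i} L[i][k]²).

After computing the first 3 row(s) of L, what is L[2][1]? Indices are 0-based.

Step 1: L[0][0] = √(9) = 3.
  L[1][0] = (-9) / L[0][0] = -3.
Step 2: L[1][1] = √(9) = 3.
  L[2][0] = (9) / L[0][0] = 3.
  L[2][1] = (-6) / L[1][1] = -2.
Step 3: L[2][2] = √(1) = 1.

L[2][1] = -2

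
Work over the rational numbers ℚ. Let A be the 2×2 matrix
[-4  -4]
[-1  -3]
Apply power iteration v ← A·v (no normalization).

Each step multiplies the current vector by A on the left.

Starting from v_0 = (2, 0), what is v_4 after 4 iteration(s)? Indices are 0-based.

v_4 = (1192, 462)

v_0 = (2, 0).
v_1 = A·v_0 = (-8, -2).
v_2 = A·v_1 = (40, 14).
v_3 = A·v_2 = (-216, -82).
v_4 = A·v_3 = (1192, 462).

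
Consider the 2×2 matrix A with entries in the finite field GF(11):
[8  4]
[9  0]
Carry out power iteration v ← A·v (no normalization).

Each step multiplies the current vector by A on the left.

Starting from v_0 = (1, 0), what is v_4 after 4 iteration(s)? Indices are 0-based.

v_0 = (1, 0).
v_1 = A·v_0 = (8, 9).
v_2 = A·v_1 = (1, 6).
v_3 = A·v_2 = (10, 9).
v_4 = A·v_3 = (6, 2).

v_4 = (6, 2)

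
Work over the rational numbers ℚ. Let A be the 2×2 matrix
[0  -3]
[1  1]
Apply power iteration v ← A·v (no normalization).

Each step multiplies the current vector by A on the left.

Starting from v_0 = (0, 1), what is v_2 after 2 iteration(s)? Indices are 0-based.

v_2 = (-3, -2)

v_0 = (0, 1).
v_1 = A·v_0 = (-3, 1).
v_2 = A·v_1 = (-3, -2).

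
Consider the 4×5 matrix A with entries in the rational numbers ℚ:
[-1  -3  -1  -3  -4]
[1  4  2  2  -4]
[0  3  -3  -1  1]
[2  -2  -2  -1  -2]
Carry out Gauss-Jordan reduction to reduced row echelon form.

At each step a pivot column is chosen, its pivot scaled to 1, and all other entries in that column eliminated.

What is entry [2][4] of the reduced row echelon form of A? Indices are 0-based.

step 1: normalize row 0 (÷-1) = (1, 3, 1, 3, 4)
  row 1: subtract 1×row0 = (0, 1, 1, -1, -8)
  row 3: subtract 2×row0 = (0, -8, -4, -7, -10)
step 2: normalize row 1 (÷1) = (0, 1, 1, -1, -8)
  row 0: subtract 3×row1 = (1, 0, -2, 6, 28)
  row 2: subtract 3×row1 = (0, 0, -6, 2, 25)
  row 3: subtract -8×row1 = (0, 0, 4, -15, -74)
step 3: normalize row 2 (÷-6) = (0, 0, 1, -1/3, -25/6)
  row 0: subtract -2×row2 = (1, 0, 0, 16/3, 59/3)
  row 1: subtract 1×row2 = (0, 1, 0, -2/3, -23/6)
  row 3: subtract 4×row2 = (0, 0, 0, -41/3, -172/3)
step 4: normalize row 3 (÷-41/3) = (0, 0, 0, 1, 172/41)
  row 0: subtract 16/3×row3 = (1, 0, 0, 0, -111/41)
  row 1: subtract -2/3×row3 = (0, 1, 0, 0, -85/82)
  row 2: subtract -1/3×row3 = (0, 0, 1, 0, -227/82)

M[2][4] = -227/82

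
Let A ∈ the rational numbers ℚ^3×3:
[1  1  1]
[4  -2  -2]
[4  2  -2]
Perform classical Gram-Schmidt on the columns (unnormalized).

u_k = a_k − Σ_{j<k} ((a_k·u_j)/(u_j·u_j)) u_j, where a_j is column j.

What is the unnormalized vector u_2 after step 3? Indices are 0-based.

u_2 = (48/37, 6/37, -18/37)

Step 1: u_0 = a_0 = (1, 4, 4).
Step 2: u_1 = a_1 − (1/33)·u_0 = (32/33, -70/33, 62/33).
Step 3: u_2 = a_2 − (-5/11)·u_0 − (6/37)·u_1 = (48/37, 6/37, -18/37).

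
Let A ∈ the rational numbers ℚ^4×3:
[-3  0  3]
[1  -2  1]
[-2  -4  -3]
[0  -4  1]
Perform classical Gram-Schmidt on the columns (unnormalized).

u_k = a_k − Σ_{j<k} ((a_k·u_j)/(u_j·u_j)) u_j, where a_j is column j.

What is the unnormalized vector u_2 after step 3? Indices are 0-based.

Step 1: u_0 = a_0 = (-3, 1, -2, 0).
Step 2: u_1 = a_1 − (3/7)·u_0 = (9/7, -17/7, -22/7, -4).
Step 3: u_2 = a_2 − (-1/7)·u_0 − (8/39)·u_1 = (30/13, 64/39, -103/39, 71/39).

u_2 = (30/13, 64/39, -103/39, 71/39)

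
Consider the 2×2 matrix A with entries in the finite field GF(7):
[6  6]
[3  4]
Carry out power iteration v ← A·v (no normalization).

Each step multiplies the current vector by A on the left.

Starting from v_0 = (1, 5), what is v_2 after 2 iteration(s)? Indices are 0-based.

v_0 = (1, 5).
v_1 = A·v_0 = (1, 2).
v_2 = A·v_1 = (4, 4).

v_2 = (4, 4)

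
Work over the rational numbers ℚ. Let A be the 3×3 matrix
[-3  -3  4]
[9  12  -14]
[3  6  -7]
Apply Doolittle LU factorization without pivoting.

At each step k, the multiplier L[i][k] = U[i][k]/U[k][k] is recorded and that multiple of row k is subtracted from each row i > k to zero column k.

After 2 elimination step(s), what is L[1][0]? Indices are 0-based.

Step 1: pivot at (0,0) is -3.
  row1 ← row1 − (-3)·row0  ⇒  L[1][0]=-3, U row1=(0, 3, -2)
  row2 ← row2 − (-1)·row0  ⇒  L[2][0]=-1, U row2=(0, 3, -3)
Step 2: pivot at (1,1) is 3.
  row2 ← row2 − (1)·row1  ⇒  L[2][1]=1, U row2=(0, 0, -1)

L[1][0] = -3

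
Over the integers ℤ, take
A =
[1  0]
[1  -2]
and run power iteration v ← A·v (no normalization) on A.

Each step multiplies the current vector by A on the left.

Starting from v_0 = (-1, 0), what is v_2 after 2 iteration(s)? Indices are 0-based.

v_0 = (-1, 0).
v_1 = A·v_0 = (-1, -1).
v_2 = A·v_1 = (-1, 1).

v_2 = (-1, 1)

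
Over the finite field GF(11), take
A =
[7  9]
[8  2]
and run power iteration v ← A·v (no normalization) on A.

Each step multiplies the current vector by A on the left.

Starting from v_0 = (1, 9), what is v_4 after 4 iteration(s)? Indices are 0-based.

v_4 = (10, 10)

v_0 = (1, 9).
v_1 = A·v_0 = (0, 4).
v_2 = A·v_1 = (3, 8).
v_3 = A·v_2 = (5, 7).
v_4 = A·v_3 = (10, 10).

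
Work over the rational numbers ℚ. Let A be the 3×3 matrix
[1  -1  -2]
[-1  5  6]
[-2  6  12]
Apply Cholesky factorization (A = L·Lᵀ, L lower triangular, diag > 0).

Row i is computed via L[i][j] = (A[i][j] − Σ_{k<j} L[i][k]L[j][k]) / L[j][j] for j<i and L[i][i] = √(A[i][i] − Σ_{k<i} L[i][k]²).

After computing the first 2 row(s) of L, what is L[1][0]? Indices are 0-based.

Step 1: L[0][0] = √(1) = 1.
  L[1][0] = (-1) / L[0][0] = -1.
Step 2: L[1][1] = √(4) = 2.

L[1][0] = -1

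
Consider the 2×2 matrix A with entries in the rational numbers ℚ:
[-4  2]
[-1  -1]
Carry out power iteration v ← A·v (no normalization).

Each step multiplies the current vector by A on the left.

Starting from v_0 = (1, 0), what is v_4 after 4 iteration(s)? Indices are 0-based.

v_0 = (1, 0).
v_1 = A·v_0 = (-4, -1).
v_2 = A·v_1 = (14, 5).
v_3 = A·v_2 = (-46, -19).
v_4 = A·v_3 = (146, 65).

v_4 = (146, 65)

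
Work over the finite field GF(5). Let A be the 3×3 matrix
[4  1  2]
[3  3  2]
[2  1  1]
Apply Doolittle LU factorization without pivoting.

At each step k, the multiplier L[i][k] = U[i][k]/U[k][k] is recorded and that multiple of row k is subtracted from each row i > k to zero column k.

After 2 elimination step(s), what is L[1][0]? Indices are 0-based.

k=0: U[0][0]=4
  eliminate (1,0): mult=2, new row 1: (0, 1, 3); set L[1][0]=2
  eliminate (2,0): mult=3, new row 2: (0, 3, 0); set L[2][0]=3
k=1: U[1][1]=1
  eliminate (2,1): mult=3, new row 2: (0, 0, 1); set L[2][1]=3

L[1][0] = 2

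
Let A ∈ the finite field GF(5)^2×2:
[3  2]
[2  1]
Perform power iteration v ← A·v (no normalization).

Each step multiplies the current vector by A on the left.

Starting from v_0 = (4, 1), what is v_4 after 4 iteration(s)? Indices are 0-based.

v_4 = (1, 0)

v_0 = (4, 1).
v_1 = A·v_0 = (4, 4).
v_2 = A·v_1 = (0, 2).
v_3 = A·v_2 = (4, 2).
v_4 = A·v_3 = (1, 0).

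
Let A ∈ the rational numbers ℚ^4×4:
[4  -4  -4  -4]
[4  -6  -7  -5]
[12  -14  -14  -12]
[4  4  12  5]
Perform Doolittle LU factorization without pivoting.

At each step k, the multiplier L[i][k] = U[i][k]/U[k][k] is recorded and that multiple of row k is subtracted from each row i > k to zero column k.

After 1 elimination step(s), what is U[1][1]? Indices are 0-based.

Step 1: pivot at (0,0) is 4.
  row1 ← row1 − (1)·row0  ⇒  L[1][0]=1, U row1=(0, -2, -3, -1)
  row2 ← row2 − (3)·row0  ⇒  L[2][0]=3, U row2=(0, -2, -2, 0)
  row3 ← row3 − (1)·row0  ⇒  L[3][0]=1, U row3=(0, 8, 16, 9)

U[1][1] = -2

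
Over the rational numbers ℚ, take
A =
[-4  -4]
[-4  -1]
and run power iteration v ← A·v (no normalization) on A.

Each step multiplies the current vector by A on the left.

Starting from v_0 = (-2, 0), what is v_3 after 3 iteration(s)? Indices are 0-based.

v_0 = (-2, 0).
v_1 = A·v_0 = (8, 8).
v_2 = A·v_1 = (-64, -40).
v_3 = A·v_2 = (416, 296).

v_3 = (416, 296)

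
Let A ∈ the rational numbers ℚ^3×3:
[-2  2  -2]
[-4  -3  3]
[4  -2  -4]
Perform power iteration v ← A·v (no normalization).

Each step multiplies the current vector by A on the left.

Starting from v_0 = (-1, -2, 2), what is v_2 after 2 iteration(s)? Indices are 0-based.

v_2 = (60, -48, -24)

v_0 = (-1, -2, 2).
v_1 = A·v_0 = (-6, 16, -8).
v_2 = A·v_1 = (60, -48, -24).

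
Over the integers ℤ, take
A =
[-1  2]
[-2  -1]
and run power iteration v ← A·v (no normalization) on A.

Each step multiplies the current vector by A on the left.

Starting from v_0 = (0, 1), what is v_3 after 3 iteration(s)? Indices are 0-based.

v_3 = (-2, 11)

v_0 = (0, 1).
v_1 = A·v_0 = (2, -1).
v_2 = A·v_1 = (-4, -3).
v_3 = A·v_2 = (-2, 11).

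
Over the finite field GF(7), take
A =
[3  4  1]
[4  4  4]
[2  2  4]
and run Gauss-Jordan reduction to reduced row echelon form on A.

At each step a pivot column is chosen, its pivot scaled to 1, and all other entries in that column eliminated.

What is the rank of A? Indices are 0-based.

[1] R0 /= 3  ⇒  (1, 6, 5)
     R1 -= 4·R0  ⇒  (0, 1, 5)
     R2 -= 2·R0  ⇒  (0, 4, 1)
[2] R1 /= 1  ⇒  (0, 1, 5)
     R0 -= 6·R1  ⇒  (1, 0, 3)
     R2 -= 4·R1  ⇒  (0, 0, 2)
[3] R2 /= 2  ⇒  (0, 0, 1)
     R0 -= 3·R2  ⇒  (1, 0, 0)
     R1 -= 5·R2  ⇒  (0, 1, 0)

rank = 3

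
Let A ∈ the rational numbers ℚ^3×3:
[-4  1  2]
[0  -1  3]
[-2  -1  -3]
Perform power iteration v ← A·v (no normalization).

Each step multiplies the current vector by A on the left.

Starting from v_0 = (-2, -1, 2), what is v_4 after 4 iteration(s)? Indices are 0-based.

v_0 = (-2, -1, 2).
v_1 = A·v_0 = (11, 7, -1).
v_2 = A·v_1 = (-39, -10, -26).
v_3 = A·v_2 = (94, -68, 166).
v_4 = A·v_3 = (-112, 566, -618).

v_4 = (-112, 566, -618)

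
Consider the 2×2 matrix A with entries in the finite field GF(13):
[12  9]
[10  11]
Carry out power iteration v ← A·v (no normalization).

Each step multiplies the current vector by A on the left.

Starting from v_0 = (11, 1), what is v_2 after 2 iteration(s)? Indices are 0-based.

v_2 = (12, 11)

v_0 = (11, 1).
v_1 = A·v_0 = (11, 4).
v_2 = A·v_1 = (12, 11).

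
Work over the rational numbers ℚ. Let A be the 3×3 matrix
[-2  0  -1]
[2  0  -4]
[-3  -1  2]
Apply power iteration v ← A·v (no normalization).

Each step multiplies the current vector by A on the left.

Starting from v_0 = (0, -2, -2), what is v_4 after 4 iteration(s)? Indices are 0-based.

v_0 = (0, -2, -2).
v_1 = A·v_0 = (2, 8, -2).
v_2 = A·v_1 = (-2, 12, -18).
v_3 = A·v_2 = (22, 68, -42).
v_4 = A·v_3 = (-2, 212, -218).

v_4 = (-2, 212, -218)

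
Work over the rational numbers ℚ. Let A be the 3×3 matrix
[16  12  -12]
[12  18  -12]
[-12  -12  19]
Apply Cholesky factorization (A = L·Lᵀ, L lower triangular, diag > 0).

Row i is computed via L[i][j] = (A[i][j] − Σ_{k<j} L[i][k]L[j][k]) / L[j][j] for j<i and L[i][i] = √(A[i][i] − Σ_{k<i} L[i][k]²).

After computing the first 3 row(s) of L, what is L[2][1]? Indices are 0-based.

L[2][1] = -1

Step 1: L[0][0] = √(16) = 4.
  L[1][0] = (12) / L[0][0] = 3.
Step 2: L[1][1] = √(9) = 3.
  L[2][0] = (-12) / L[0][0] = -3.
  L[2][1] = (-3) / L[1][1] = -1.
Step 3: L[2][2] = √(9) = 3.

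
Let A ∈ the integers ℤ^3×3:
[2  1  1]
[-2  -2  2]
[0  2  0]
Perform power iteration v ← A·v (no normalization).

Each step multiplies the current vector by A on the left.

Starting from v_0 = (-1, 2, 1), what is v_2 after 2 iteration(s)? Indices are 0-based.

v_0 = (-1, 2, 1).
v_1 = A·v_0 = (1, 0, 4).
v_2 = A·v_1 = (6, 6, 0).

v_2 = (6, 6, 0)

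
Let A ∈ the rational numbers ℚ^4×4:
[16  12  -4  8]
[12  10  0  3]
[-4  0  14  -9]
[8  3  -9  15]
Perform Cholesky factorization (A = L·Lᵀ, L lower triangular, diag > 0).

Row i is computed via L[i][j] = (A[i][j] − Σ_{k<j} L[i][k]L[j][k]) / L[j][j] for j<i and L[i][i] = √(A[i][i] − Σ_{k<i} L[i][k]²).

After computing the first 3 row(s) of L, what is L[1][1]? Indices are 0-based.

L[1][1] = 1

Step 1: L[0][0] = √(16) = 4.
  L[1][0] = (12) / L[0][0] = 3.
Step 2: L[1][1] = √(1) = 1.
  L[2][0] = (-4) / L[0][0] = -1.
  L[2][1] = (3) / L[1][1] = 3.
Step 3: L[2][2] = √(4) = 2.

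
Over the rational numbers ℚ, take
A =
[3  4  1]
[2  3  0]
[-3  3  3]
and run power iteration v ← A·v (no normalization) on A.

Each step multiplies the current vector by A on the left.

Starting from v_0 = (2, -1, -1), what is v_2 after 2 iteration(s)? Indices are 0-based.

v_0 = (2, -1, -1).
v_1 = A·v_0 = (1, 1, -12).
v_2 = A·v_1 = (-5, 5, -36).

v_2 = (-5, 5, -36)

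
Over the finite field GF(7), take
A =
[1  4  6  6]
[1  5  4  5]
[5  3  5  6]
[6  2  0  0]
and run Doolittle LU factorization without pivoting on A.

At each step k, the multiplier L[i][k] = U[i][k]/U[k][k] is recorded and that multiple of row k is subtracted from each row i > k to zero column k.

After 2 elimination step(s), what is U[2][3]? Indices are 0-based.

U[2][3] = 1

[col 0] pivot 1
  R1 -= 1*R0 → (0, 1, 5, 6)  (L[1][0] := 1)
  R2 -= 5*R0 → (0, 4, 3, 4)  (L[2][0] := 5)
  R3 -= 6*R0 → (0, 6, 6, 6)  (L[3][0] := 6)
[col 1] pivot 1
  R2 -= 4*R1 → (0, 0, 4, 1)  (L[2][1] := 4)
  R3 -= 6*R1 → (0, 0, 4, 5)  (L[3][1] := 6)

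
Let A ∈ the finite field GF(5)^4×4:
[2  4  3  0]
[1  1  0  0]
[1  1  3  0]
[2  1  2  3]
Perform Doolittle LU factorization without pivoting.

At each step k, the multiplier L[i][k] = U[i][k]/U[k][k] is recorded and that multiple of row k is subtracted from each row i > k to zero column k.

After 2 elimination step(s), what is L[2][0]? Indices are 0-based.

Step 1: pivot at (0,0) is 2.
  row1 ← row1 − (3)·row0  ⇒  L[1][0]=3, U row1=(0, 4, 1, 0)
  row2 ← row2 − (3)·row0  ⇒  L[2][0]=3, U row2=(0, 4, 4, 0)
  row3 ← row3 − (1)·row0  ⇒  L[3][0]=1, U row3=(0, 2, 4, 3)
Step 2: pivot at (1,1) is 4.
  row2 ← row2 − (1)·row1  ⇒  L[2][1]=1, U row2=(0, 0, 3, 0)
  row3 ← row3 − (3)·row1  ⇒  L[3][1]=3, U row3=(0, 0, 1, 3)

L[2][0] = 3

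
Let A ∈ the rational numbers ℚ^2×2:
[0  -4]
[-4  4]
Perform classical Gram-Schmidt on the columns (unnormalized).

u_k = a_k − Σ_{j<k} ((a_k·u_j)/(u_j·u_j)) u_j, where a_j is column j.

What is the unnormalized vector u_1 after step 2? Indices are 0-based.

Step 1: u_0 = a_0 = (0, -4).
Step 2: u_1 = a_1 − (-1)·u_0 = (-4, 0).

u_1 = (-4, 0)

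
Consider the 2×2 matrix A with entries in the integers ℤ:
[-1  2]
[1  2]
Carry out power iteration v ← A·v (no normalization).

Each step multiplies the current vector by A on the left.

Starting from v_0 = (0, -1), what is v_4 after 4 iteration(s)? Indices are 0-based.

v_4 = (-18, -38)

v_0 = (0, -1).
v_1 = A·v_0 = (-2, -2).
v_2 = A·v_1 = (-2, -6).
v_3 = A·v_2 = (-10, -14).
v_4 = A·v_3 = (-18, -38).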